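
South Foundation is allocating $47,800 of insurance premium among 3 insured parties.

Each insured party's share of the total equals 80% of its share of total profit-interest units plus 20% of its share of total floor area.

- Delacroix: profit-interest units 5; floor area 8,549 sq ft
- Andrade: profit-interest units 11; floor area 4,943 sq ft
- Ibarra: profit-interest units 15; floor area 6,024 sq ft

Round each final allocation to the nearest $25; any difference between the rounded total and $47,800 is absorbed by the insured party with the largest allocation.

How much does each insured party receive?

Delacroix: $10,350; Andrade: $16,000; Ibarra: $21,450

Totals — profit-interest units 31, floor area 19,516.
Blended shares (80% profit-interest units + 20% floor area): Delacroix 0.2166; Andrade 0.3345; Ibarra 0.4488.
Proportional shares: Delacroix 10,355.51; Andrade 15,990.38; Ibarra 21,454.11.
After rounding ($25): Delacroix $10,350; Andrade $16,000; Ibarra $21,450. Sum = $47,800.
No rounding difference to absorb.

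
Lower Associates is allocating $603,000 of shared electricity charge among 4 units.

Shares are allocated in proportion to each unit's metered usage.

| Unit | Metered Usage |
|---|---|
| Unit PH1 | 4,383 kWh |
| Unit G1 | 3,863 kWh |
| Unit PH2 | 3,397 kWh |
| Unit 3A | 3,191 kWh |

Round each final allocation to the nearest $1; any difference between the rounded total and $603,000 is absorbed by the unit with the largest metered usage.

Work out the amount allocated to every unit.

Total metered usage = 4,383 + 3,863 + 3,397 + 3,191 = 14,834.
Proportional shares: Unit PH1 178,168.33; Unit G1 157,030.40; Unit PH2 138,087.57; Unit 3A 129,713.70.
After rounding ($1): Unit PH1 $178,168; Unit G1 $157,030; Unit PH2 $138,088; Unit 3A $129,714. Sum = $603,000.
Rounded total matches; no reconciliation needed.

Unit PH1: $178,168; Unit G1: $157,030; Unit PH2: $138,088; Unit 3A: $129,714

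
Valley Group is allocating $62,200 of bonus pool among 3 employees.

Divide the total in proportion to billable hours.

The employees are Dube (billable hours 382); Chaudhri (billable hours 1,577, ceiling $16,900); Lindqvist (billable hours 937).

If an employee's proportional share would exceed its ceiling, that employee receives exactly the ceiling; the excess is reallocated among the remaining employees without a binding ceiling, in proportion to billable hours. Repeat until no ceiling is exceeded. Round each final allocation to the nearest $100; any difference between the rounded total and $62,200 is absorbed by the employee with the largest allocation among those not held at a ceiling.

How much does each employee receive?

Combined billable hours = 2,896.
Proportional shares (ignoring caps): Dube 8,204.56; Chaudhri 33,870.65; Lindqvist 20,124.79.
Capped: Chaudhri ($16,900); remaining pool $45,300 reallocated over remaining billable hours 1,319.
Redistributed shares: Dube 13,119.48 → $13,100; Lindqvist 32,180.52 → $32,200.

Dube: $13,100 · Chaudhri: $16,900 · Lindqvist: $32,200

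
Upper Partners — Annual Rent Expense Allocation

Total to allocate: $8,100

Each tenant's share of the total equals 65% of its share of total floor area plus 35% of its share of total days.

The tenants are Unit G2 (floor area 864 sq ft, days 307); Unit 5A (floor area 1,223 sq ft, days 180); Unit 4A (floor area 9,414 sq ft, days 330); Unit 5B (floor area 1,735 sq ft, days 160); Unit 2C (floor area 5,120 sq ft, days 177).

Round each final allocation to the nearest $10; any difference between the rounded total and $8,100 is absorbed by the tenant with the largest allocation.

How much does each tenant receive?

Unit G2: $1,000 · Unit 5A: $790 · Unit 4A: $3,520 · Unit 5B: $890 · Unit 2C: $1,900

Totals — floor area 18,356, days 1,154.
Blended shares (65% floor area + 35% days): Unit G2 0.1237; Unit 5A 0.0979; Unit 4A 0.4334; Unit 5B 0.1100; Unit 2C 0.2350.
Unrounded shares: Unit G2 1,002.02; Unit 5A 792.99; Unit 4A 3,510.89; Unit 5B 890.71; Unit 2C 1,903.39.
At nearest $10: Unit G2 $1,000; Unit 5A $790; Unit 4A $3,510; Unit 5B $890; Unit 2C $1,900. Sum = $8,090.
Difference $8,100 − $8,090 = +$10 applied to largest allocation (Unit 4A): Unit 4A becomes $3,520.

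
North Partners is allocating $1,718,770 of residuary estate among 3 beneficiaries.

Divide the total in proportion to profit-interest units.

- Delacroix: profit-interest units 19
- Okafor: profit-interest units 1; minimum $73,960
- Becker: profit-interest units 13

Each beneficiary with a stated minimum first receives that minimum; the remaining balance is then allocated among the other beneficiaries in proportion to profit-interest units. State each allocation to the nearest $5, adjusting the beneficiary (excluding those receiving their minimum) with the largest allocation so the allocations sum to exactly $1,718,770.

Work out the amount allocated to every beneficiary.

Fund the minimums — Okafor $73,960. Remaining pool $1,644,810.
Remaining pool split over remaining profit-interest units 32: Delacroix 976,605.94 → $976,605; Becker 668,204.06 → $668,205.

Delacroix: $976,605 | Okafor: $73,960 | Becker: $668,205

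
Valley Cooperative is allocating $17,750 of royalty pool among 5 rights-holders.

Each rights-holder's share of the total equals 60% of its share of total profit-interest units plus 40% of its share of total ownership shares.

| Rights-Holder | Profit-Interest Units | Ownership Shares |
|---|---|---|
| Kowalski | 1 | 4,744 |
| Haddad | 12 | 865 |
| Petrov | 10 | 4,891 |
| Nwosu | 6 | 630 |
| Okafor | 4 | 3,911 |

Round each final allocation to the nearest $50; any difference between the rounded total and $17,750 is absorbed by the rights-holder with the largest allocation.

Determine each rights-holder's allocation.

Profit-interest units total 33; ownership shares total 15,041.
Combined weights (60% profit-interest units + 40% ownership shares): Kowalski 0.1443; Haddad 0.2412; Petrov 0.3119; Nwosu 0.1258; Okafor 0.1767.
Proportional shares: Kowalski 2,562.10; Haddad 4,281.04; Petrov 5,536.04; Nwosu 2,233.75; Okafor 3,137.07.
At nearest $50: Kowalski $2,550; Haddad $4,300; Petrov $5,550; Nwosu $2,250; Okafor $3,150. Sum = $17,800.
Difference $17,750 − $17,800 = −$50 applied to largest allocation (Petrov): Petrov becomes $5,500.

Kowalski: $2,550; Haddad: $4,300; Petrov: $5,500; Nwosu: $2,250; Okafor: $3,150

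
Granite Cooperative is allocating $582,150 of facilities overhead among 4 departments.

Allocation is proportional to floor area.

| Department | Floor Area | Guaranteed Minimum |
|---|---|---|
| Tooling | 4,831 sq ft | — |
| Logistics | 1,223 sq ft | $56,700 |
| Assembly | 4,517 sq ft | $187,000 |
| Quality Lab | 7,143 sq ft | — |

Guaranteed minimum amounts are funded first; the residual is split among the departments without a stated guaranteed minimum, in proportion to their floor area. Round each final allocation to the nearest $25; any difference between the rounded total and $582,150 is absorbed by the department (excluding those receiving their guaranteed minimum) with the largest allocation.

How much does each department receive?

Guaranteed amounts: Logistics $56,700; Assembly $187,000. Residual $338,450.
Residual split over remaining floor area 11,974: Tooling 136,550.19 → $136,550; Quality Lab 201,899.81 → $201,900.

Tooling: $136,550; Logistics: $56,700; Assembly: $187,000; Quality Lab: $201,900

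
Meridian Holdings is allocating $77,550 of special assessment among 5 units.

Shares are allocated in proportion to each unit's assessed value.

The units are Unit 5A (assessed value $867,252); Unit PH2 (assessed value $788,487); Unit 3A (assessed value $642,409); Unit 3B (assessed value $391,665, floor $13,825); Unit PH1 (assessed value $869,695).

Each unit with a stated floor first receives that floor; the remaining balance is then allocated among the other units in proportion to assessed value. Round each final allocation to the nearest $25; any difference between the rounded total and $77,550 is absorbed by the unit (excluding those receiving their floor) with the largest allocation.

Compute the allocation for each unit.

Unit 5A: $17,450; Unit PH2: $15,850; Unit 3A: $12,925; Unit 3B: $13,825; Unit PH1: $17,500

Fund the minimums — Unit 3B $13,825. Residual $63,725.
Residual split over remaining assessed value 3,167,843: Unit 5A 17,445.82 → $17,450; Unit PH2 15,861.37 → $15,850; Unit 3A 12,922.84 → $12,925; Unit PH1 17,494.97 → $17,500.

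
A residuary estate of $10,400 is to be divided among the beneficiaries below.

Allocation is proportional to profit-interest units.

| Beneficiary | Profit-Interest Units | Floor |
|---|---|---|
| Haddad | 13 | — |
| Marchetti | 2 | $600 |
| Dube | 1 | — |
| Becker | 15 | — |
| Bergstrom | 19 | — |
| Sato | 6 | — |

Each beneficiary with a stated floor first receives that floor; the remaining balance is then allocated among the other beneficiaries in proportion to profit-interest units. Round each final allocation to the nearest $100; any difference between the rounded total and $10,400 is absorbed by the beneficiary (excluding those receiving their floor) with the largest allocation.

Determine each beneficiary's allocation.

Haddad: $2,400 · Marchetti: $600 · Dube: $200 · Becker: $2,700 · Bergstrom: $3,400 · Sato: $1,100

Fund the minimums — Marchetti $600. Residual $9,800.
Residual split over remaining profit-interest units 54: Haddad 2,359.26 → $2,400; Dube 181.48 → $200; Becker 2,722.22 → $2,700; Bergstrom 3,448.15 → $3,400; Sato 1,088.89 → $1,100.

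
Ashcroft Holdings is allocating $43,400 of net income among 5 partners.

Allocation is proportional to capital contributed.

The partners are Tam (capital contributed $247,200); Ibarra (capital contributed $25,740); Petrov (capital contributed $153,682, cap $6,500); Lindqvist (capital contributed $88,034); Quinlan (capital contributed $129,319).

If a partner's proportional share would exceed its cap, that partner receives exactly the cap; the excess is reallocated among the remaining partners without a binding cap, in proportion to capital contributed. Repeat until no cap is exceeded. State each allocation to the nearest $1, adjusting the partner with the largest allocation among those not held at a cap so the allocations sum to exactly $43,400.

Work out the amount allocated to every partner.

Tam: $18,604 | Ibarra: $1,937 | Petrov: $6,500 | Lindqvist: $6,626 | Quinlan: $9,733

Combined capital contributed = 643,975.
Pro-rata shares before constraints: Tam 16,659.78; Ibarra 1,734.72; Petrov 10,357.23; Lindqvist 5,932.96; Quinlan 8,715.31.
Held at cap: Petrov ($6,500); residual $36,900 reallocated over remaining capital contributed 490,293.
Redistributed shares: Tam 18,604.55 → $18,605; Ibarra 1,937.22 → $1,937; Lindqvist 6,625.54 → $6,626; Quinlan 9,732.69 → $9,733.
Rounding difference −$1 applied to Tam → $18,604.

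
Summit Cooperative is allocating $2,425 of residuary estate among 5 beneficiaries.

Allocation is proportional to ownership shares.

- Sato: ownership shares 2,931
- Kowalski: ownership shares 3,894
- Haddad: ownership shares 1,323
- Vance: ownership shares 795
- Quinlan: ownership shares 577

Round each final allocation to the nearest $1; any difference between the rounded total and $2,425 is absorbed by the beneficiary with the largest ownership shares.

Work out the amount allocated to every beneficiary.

Combined ownership shares = 9,520.
Unrounded shares: Sato 2,931/9,520 × $2,425 = 746.60; Kowalski 3,894/9,520 × $2,425 = 991.91; Haddad 1,323/9,520 × $2,425 = 337.00; Vance 795/9,520 × $2,425 = 202.51; Quinlan 577/9,520 × $2,425 = 146.98.
After rounding ($1): Sato $747; Kowalski $992; Haddad $337; Vance $203; Quinlan $147. Sum = $2,426.
Difference $2,425 − $2,426 = −$1 applied to largest ownership shares (Kowalski): Kowalski becomes $991.

Sato: $747; Kowalski: $991; Haddad: $337; Vance: $203; Quinlan: $147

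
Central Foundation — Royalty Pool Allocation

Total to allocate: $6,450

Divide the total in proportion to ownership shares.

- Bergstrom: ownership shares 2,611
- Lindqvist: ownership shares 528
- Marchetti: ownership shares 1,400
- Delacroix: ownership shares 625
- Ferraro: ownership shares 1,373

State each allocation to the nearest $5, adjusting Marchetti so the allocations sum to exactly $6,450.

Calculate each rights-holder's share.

Bergstrom: $2,575; Lindqvist: $520; Marchetti: $1,385; Delacroix: $615; Ferraro: $1,355

Total ownership shares = 6,537.
Raw shares: Bergstrom 2,611/6,537 × $6,450 = 2,576.25; Lindqvist 528/6,537 × $6,450 = 520.97; Marchetti 1,400/6,537 × $6,450 = 1,381.37; Delacroix 625/6,537 × $6,450 = 616.68; Ferraro 1,373/6,537 × $6,450 = 1,354.73.
At nearest $5: Bergstrom $2,575; Lindqvist $520; Marchetti $1,380; Delacroix $615; Ferraro $1,355. Sum = $6,445.
Difference $6,450 − $6,445 = +$5 applied to Marchetti: Marchetti becomes $1,385.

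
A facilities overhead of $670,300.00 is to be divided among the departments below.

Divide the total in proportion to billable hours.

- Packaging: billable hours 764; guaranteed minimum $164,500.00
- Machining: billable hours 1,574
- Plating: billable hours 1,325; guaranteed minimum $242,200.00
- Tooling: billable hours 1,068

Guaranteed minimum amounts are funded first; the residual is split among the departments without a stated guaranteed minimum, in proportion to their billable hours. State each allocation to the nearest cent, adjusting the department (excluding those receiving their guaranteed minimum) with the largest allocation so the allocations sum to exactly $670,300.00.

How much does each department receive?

Minimums first: Packaging $164,500.00; Plating $242,200.00. Balance $263,600.00.
Balance split over remaining billable hours 2,642: Machining 157,042.5435 → $157,042.54; Tooling 106,557.4565 → $106,557.46.

Packaging: $164,500.00 | Machining: $157,042.54 | Plating: $242,200.00 | Tooling: $106,557.46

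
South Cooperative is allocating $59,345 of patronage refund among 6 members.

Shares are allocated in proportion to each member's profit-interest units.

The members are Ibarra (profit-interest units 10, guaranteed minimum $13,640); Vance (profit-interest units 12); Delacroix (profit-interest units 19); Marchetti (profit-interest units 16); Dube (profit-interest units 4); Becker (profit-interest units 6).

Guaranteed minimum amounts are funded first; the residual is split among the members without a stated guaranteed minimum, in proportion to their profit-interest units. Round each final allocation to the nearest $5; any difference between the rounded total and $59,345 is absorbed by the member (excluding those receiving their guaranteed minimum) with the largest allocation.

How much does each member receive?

Fund the minimums — Ibarra $13,640. Balance $45,705.
Balance split over remaining profit-interest units 57: Vance 9,622.11 → $9,620; Delacroix 15,235.00 → $15,235; Marchetti 12,829.47 → $12,830; Dube 3,207.37 → $3,205; Becker 4,811.05 → $4,810.
Rounding difference +$5 applied to Delacroix → $15,240.

Ibarra: $13,640 | Vance: $9,620 | Delacroix: $15,240 | Marchetti: $12,830 | Dube: $3,205 | Becker: $4,810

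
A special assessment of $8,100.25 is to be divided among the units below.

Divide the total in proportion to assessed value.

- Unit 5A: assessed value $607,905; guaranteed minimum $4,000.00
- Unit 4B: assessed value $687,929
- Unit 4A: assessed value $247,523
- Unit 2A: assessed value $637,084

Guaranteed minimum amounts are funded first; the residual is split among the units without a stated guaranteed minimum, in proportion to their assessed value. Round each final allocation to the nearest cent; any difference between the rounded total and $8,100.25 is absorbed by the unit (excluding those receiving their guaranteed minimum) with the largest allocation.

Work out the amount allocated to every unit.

Fund the minimums — Unit 5A $4,000.00. Residual $4,100.25.
Residual split over remaining assessed value 1,572,536: Unit 4B 1,793.7147 → $1,793.71; Unit 4A 645.3946 → $645.39; Unit 2A 1,661.1408 → $1,661.14.
Rounding difference +$0.01 applied to Unit 4B → $1,793.72.

Unit 5A: $4,000.00; Unit 4B: $1,793.72; Unit 4A: $645.39; Unit 2A: $1,661.14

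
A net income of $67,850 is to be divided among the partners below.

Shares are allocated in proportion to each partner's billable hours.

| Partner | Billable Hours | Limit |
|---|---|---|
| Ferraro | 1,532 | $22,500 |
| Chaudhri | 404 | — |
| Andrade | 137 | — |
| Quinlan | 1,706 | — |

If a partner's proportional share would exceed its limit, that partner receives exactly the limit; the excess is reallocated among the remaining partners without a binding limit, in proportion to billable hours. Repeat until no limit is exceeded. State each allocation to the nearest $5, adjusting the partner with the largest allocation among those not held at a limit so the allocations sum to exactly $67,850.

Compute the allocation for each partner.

Sum of billable hours: 3,779.
Proportional shares (ignoring caps): Ferraro 27,506.27; Chaudhri 7,253.61; Andrade 2,459.76; Quinlan 30,630.35.
Cap binds for Ferraro ($22,500); balance $45,350 reallocated over remaining billable hours 2,247.
Shares after redistribution: Chaudhri 8,153.72 → $8,155; Andrade 2,765.00 → $2,765; Quinlan 34,431.29 → $34,430.

Ferraro: $22,500; Chaudhri: $8,155; Andrade: $2,765; Quinlan: $34,430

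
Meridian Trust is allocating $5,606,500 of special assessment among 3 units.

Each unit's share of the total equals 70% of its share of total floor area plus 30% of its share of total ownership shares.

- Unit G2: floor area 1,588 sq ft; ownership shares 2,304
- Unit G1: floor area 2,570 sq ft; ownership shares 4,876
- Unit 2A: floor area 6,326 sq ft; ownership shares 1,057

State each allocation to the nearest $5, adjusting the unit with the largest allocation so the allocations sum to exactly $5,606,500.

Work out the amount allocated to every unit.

Totals — floor area 10,484, ownership shares 8,237.
Composite weights (70% floor area + 30% ownership shares): Unit G2 0.1899; Unit G1 0.3492; Unit 2A 0.4609.
Pro-rata amounts: Unit G2 1,064,911.39; Unit G1 1,957,698.63; Unit 2A 2,583,889.97.
At nearest $5: Unit G2 $1,064,910; Unit G1 $1,957,700; Unit 2A $2,583,890. Sum = $5,606,500.
Rounded total matches; no reconciliation needed.

Unit G2: $1,064,910; Unit G1: $1,957,700; Unit 2A: $2,583,890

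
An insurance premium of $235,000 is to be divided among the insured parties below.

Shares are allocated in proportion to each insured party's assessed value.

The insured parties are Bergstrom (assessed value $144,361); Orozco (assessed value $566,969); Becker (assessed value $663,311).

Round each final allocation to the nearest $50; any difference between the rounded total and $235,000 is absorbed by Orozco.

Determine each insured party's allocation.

Assessed value total: 1,374,641.
Proportional shares: Bergstrom 144,361/1,374,641 × $235,000 = 24,679.05; Orozco 566,969/1,374,641 × $235,000 = 96,925.46; Becker 663,311/1,374,641 × $235,000 = 113,395.49.
Rounded to nearest $50: Bergstrom $24,700; Orozco $96,950; Becker $113,400. Sum = $235,050.
Difference $235,000 − $235,050 = −$50 applied to Orozco: Orozco becomes $96,900.

Bergstrom: $24,700 · Orozco: $96,900 · Becker: $113,400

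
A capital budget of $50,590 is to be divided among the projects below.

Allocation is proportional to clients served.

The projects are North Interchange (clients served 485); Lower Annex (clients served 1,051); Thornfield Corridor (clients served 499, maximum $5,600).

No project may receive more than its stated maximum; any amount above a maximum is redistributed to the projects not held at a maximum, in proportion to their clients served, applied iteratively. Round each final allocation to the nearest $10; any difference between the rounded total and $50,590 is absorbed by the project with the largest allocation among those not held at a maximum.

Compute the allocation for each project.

North Interchange: $14,210 · Lower Annex: $30,780 · Thornfield Corridor: $5,600

Clients served total: 2,035.
Unconstrained shares: North Interchange 12,057.08; Lower Annex 26,127.81; Thornfield Corridor 12,405.12.
Capped: Thornfield Corridor ($5,600); residual $44,990 reallocated over remaining clients served 1,536.
Remaining shares: North Interchange 14,205.83 → $14,210; Lower Annex 30,784.17 → $30,780.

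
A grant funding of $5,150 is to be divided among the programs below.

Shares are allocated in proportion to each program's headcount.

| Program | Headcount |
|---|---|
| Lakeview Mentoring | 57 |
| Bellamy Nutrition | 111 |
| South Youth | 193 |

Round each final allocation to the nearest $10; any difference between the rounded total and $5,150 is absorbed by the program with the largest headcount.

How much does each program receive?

Sum of headcount: 57 + 111 + 193 = 361.
Unrounded shares: Lakeview Mentoring 813.16; Bellamy Nutrition 1,583.52; South Youth 2,753.32.
After rounding ($10): Lakeview Mentoring $810; Bellamy Nutrition $1,580; South Youth $2,750. Sum = $5,140.
Difference $5,150 − $5,140 = +$10 applied to largest headcount (South Youth): South Youth becomes $2,760.

Lakeview Mentoring: $810 · Bellamy Nutrition: $1,580 · South Youth: $2,760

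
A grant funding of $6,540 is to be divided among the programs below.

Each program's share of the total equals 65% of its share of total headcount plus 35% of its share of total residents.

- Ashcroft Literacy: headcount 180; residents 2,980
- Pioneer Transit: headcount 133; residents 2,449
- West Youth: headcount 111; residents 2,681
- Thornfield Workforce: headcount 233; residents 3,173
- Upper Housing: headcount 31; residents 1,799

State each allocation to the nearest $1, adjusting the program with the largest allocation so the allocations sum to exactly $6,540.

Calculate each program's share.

Ashcroft Literacy: $1,634 | Pioneer Transit: $1,250 | West Youth: $1,155 | Thornfield Workforce: $1,995 | Upper Housing: $506

Totals — headcount 688, residents 13,082.
Composite weights (65% headcount + 35% residents): Ashcroft Literacy 0.2498; Pioneer Transit 0.1912; West Youth 0.1766; Thornfield Workforce 0.3050; Upper Housing 0.0774.
Unrounded shares: Ashcroft Literacy 1,633.60; Pioneer Transit 1,250.29; West Youth 1,154.95; Thornfield Workforce 1,994.85; Upper Housing 506.32.
At nearest $1: Ashcroft Literacy $1,634; Pioneer Transit $1,250; West Youth $1,155; Thornfield Workforce $1,995; Upper Housing $506. Sum = $6,540.
No rounding difference to absorb.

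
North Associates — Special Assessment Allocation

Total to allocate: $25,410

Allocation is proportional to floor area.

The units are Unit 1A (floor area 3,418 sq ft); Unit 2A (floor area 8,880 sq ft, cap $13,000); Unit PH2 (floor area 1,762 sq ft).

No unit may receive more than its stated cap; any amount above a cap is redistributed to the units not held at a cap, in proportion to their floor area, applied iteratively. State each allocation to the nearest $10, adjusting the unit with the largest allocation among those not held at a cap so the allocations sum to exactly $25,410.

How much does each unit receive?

Combined floor area = 14,060.
Unconstrained shares: Unit 1A 6,177.20; Unit 2A 16,048.42; Unit PH2 3,184.38.
Held at cap: Unit 2A ($13,000); residual $12,410 reallocated over remaining floor area 5,180.
Remaining shares: Unit 1A 8,188.68 → $8,190; Unit PH2 4,221.32 → $4,220.

Unit 1A: $8,190 · Unit 2A: $13,000 · Unit PH2: $4,220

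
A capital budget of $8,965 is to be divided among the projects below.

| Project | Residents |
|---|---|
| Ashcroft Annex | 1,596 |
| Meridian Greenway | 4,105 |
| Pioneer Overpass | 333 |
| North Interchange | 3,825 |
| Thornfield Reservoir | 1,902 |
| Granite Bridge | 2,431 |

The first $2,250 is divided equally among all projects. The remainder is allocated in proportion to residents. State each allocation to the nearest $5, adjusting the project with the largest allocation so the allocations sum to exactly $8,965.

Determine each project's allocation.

Ashcroft Annex: $1,130 · Meridian Greenway: $2,315 · Pioneer Overpass: $535 · North Interchange: $2,185 · Thornfield Reservoir: $1,275 · Granite Bridge: $1,525

$2,250 shared equally gives $375 per project.
Remainder $6,715 by residents (total 14,192): Ashcroft Annex 755.15 → $755; Meridian Greenway 1,942.30 → $1,940; Pioneer Overpass 157.56 → $160; North Interchange 1,809.81 → $1,810; Thornfield Reservoir 899.94 → $900; Granite Bridge 1,150.24 → $1,150.
Totals: Ashcroft Annex $375 + $755 = $1,130; Meridian Greenway $375 + $1,940 = $2,315; Pioneer Overpass $375 + $160 = $535; North Interchange $375 + $1,810 = $2,185; Thornfield Reservoir $375 + $900 = $1,275; Granite Bridge $375 + $1,150 = $1,525.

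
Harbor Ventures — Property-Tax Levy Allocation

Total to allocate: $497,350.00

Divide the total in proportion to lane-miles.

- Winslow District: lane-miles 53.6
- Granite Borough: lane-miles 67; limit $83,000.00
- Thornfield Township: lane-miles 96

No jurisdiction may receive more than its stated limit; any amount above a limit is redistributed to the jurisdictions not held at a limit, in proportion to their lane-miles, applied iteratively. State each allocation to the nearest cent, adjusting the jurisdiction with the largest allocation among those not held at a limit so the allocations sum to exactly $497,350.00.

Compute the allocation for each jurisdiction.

Lane-miles total: 216.6.
Pro-rata shares before constraints: Winslow District 123,074.6076; Granite Borough 153,843.2595; Thornfield Township 220,432.1330.
Capped: Granite Borough ($83,000.00); balance $414,350.00 reallocated over remaining lane-miles 149.6.
Shares after redistribution: Winslow District 148,456.9519 → $148,456.95; Thornfield Township 265,893.0481 → $265,893.05.

Winslow District: $148,456.95 | Granite Borough: $83,000.00 | Thornfield Township: $265,893.05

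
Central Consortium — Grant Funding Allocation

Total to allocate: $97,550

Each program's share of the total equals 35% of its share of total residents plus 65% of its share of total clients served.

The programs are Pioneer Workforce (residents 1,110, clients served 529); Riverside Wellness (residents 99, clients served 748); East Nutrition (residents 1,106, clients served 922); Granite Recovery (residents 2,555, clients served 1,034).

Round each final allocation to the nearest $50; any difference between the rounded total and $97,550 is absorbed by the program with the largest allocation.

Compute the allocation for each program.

Pioneer Workforce: $18,150 · Riverside Wellness: $15,350 · East Nutrition: $25,850 · Granite Recovery: $38,200

Totals — residents 4,870, clients served 3,233.
Combined weights (35% residents + 65% clients served): Pioneer Workforce 0.1861; Riverside Wellness 0.1575; East Nutrition 0.2649; Granite Recovery 0.3915.
Raw shares: Pioneer Workforce 18,157.03; Riverside Wellness 15,364.28; East Nutrition 25,836.73; Granite Recovery 38,191.96.
After rounding ($50): Pioneer Workforce $18,150; Riverside Wellness $15,350; East Nutrition $25,850; Granite Recovery $38,200. Sum = $97,550.
Rounded total matches; no reconciliation needed.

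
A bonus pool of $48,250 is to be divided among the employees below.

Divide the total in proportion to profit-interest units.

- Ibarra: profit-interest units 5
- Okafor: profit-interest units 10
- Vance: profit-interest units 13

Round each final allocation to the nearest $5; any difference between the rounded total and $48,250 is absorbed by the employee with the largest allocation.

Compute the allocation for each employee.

Total profit-interest units = 28.
Pro-rata amounts: Ibarra 5/28 × $48,250 = 8,616.07; Okafor 10/28 × $48,250 = 17,232.14; Vance 13/28 × $48,250 = 22,401.79.
At nearest $5: Ibarra $8,615; Okafor $17,230; Vance $22,400. Sum = $48,245.
Difference $48,250 − $48,245 = +$5 applied to largest allocation (Vance): Vance becomes $22,405.

Ibarra: $8,615 · Okafor: $17,230 · Vance: $22,405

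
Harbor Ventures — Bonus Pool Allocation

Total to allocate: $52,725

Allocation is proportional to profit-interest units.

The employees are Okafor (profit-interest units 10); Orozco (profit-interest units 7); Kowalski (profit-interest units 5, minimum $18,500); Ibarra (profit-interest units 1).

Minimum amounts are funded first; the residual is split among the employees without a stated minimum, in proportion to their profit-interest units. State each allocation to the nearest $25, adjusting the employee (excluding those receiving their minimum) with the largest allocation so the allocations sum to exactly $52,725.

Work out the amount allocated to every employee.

Minimums first: Kowalski $18,500. Residual $34,225.
Residual split over remaining profit-interest units 18: Okafor 19,013.89 → $19,025; Orozco 13,309.72 → $13,300; Ibarra 1,901.39 → $1,900.

Okafor: $19,025 · Orozco: $13,300 · Kowalski: $18,500 · Ibarra: $1,900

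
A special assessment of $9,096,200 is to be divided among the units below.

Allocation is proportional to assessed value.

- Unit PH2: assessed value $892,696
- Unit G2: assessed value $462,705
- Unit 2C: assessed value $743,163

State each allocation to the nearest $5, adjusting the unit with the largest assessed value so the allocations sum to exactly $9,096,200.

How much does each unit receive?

Assessed value total: 892,696 + 462,705 + 743,163 = 2,098,564.
Unrounded shares: Unit PH2 3,869,379.90; Unit G2 2,005,589.17; Unit 2C 3,221,230.94.
After rounding ($5): Unit PH2 $3,869,380; Unit G2 $2,005,590; Unit 2C $3,221,230. Sum = $9,096,200.
Sum already equals the total — no adjustment.

Unit PH2: $3,869,380; Unit G2: $2,005,590; Unit 2C: $3,221,230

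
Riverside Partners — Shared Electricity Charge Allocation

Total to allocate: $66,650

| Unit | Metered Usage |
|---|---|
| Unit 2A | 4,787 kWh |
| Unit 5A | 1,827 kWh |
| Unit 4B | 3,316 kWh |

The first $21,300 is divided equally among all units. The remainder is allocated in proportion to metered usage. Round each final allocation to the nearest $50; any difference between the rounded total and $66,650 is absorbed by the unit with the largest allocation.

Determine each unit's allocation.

Equal tier: $21,300 ÷ 3 = $7,100 apiece.
Remainder $45,350 by metered usage (total 9,930): Unit 2A 21,862.08 → $21,850; Unit 5A 8,343.85 → $8,350; Unit 4B 15,144.07 → $15,150.
Totals: Unit 2A $7,100 + $21,850 = $28,950; Unit 5A $7,100 + $8,350 = $15,450; Unit 4B $7,100 + $15,150 = $22,250.

Unit 2A: $28,950 | Unit 5A: $15,450 | Unit 4B: $22,250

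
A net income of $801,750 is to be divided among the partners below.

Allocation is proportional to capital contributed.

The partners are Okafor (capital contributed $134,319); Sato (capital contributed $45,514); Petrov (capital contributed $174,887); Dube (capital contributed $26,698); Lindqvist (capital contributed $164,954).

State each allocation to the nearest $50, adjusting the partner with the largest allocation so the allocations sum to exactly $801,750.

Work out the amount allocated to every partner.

Capital contributed total: 546,372.
Raw shares: Okafor 134,319/546,372 × $801,750 = 197,100.62; Sato 45,514/546,372 × $801,750 = 66,787.55; Petrov 174,887/546,372 × $801,750 = 256,630.38; Dube 26,698/546,372 × $801,750 = 39,176.83; Lindqvist 164,954/546,372 × $801,750 = 242,054.62.
After rounding ($50): Okafor $197,100; Sato $66,800; Petrov $256,650; Dube $39,200; Lindqvist $242,050. Sum = $801,800.
Difference $801,750 − $801,800 = −$50 applied to largest allocation (Petrov): Petrov becomes $256,600.

Okafor: $197,100; Sato: $66,800; Petrov: $256,600; Dube: $39,200; Lindqvist: $242,050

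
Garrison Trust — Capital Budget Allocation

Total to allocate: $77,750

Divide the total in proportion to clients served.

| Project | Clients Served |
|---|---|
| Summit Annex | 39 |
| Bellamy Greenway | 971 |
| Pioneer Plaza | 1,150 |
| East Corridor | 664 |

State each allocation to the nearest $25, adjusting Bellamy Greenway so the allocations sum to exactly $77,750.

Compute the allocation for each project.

Clients served total: 2,824.
Unrounded shares: Summit Annex 39/2,824 × $77,750 = 1,073.74; Bellamy Greenway 971/2,824 × $77,750 = 26,733.45; Pioneer Plaza 1,150/2,824 × $77,750 = 31,661.65; East Corridor 664/2,824 × $77,750 = 18,281.16.
Rounded to nearest $25: Summit Annex $1,075; Bellamy Greenway $26,725; Pioneer Plaza $31,650; East Corridor $18,275. Sum = $77,725.
Difference $77,750 − $77,725 = +$25 applied to Bellamy Greenway: Bellamy Greenway becomes $26,750.

Summit Annex: $1,075; Bellamy Greenway: $26,750; Pioneer Plaza: $31,650; East Corridor: $18,275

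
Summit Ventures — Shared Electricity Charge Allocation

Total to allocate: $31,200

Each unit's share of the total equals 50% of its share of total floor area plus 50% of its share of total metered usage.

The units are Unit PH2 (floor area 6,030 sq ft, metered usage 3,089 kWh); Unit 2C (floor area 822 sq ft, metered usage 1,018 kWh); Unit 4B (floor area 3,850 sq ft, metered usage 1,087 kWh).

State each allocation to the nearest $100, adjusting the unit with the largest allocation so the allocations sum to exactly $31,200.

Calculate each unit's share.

Floor area total 10,702; metered usage total 5,194.
Composite weights (50% floor area + 50% metered usage): Unit PH2 0.5791; Unit 2C 0.1364; Unit 4B 0.2845.
Raw shares: Unit PH2 18,067.46; Unit 2C 4,255.73; Unit 4B 8,876.80.
Rounded to nearest $100: Unit PH2 $18,100; Unit 2C $4,300; Unit 4B $8,900. Sum = $31,300.
Difference $31,200 − $31,300 = −$100 applied to largest allocation (Unit PH2): Unit PH2 becomes $18,000.

Unit PH2: $18,000 | Unit 2C: $4,300 | Unit 4B: $8,900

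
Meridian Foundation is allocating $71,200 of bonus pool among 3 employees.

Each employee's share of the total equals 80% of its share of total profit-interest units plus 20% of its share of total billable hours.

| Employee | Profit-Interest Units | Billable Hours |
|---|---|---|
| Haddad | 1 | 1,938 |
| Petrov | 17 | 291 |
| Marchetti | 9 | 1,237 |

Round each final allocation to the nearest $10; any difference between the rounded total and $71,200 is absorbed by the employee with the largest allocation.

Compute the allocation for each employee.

Totals — profit-interest units 27, billable hours 3,466.
Composite weights (80% profit-interest units + 20% billable hours): Haddad 0.1415; Petrov 0.5205; Marchetti 0.3380.
Pro-rata amounts: Haddad 10,071.87; Petrov 37,059.27; Marchetti 24,068.86.
After rounding ($10): Haddad $10,070; Petrov $37,060; Marchetti $24,070. Sum = $71,200.
Rounded total matches; no reconciliation needed.

Haddad: $10,070; Petrov: $37,060; Marchetti: $24,070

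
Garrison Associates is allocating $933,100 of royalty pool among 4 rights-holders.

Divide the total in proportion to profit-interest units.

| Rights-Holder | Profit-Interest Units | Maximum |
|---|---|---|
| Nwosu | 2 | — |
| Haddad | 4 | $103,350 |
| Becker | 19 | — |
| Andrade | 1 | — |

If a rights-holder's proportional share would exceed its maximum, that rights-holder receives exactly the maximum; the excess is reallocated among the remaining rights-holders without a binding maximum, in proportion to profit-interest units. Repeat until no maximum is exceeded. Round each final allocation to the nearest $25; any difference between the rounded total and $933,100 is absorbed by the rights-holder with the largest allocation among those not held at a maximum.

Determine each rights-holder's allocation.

Sum of profit-interest units: 26.
Proportional shares (ignoring caps): Nwosu 71,776.92; Haddad 143,553.85; Becker 681,880.77; Andrade 35,888.46.
Cap binds for Haddad ($103,350); residual $829,750 reallocated over remaining profit-interest units 22.
Remaining shares: Nwosu 75,431.82 → $75,425; Becker 716,602.27 → $716,600; Andrade 37,715.91 → $37,725.

Nwosu: $75,425; Haddad: $103,350; Becker: $716,600; Andrade: $37,725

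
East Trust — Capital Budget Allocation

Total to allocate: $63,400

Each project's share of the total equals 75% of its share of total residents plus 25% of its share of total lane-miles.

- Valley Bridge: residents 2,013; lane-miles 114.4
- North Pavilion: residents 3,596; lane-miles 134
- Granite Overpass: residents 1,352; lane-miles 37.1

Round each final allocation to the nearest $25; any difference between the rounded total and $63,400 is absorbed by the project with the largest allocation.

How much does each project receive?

Totals — residents 6,961, lane-miles 285.5.
Combined weights (75% residents + 25% lane-miles): Valley Bridge 0.3171; North Pavilion 0.5048; Granite Overpass 0.1782.
Proportional shares: Valley Bridge 20,101.74; North Pavilion 32,003.20; Granite Overpass 11,295.06.
At nearest $25: Valley Bridge $20,100; North Pavilion $32,000; Granite Overpass $11,300. Sum = $63,400.
Sum already equals the total — no adjustment.

Valley Bridge: $20,100 · North Pavilion: $32,000 · Granite Overpass: $11,300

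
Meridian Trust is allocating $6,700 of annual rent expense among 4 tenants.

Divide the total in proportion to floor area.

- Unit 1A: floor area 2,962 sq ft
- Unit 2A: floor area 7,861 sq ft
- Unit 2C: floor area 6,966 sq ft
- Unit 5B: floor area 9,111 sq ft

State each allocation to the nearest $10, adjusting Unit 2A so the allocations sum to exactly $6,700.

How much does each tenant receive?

Combined floor area = 26,900.
Raw shares: Unit 1A 2,962/26,900 × $6,700 = 737.75; Unit 2A 7,861/26,900 × $6,700 = 1,957.94; Unit 2C 6,966/26,900 × $6,700 = 1,735.03; Unit 5B 9,111/26,900 × $6,700 = 2,269.28.
At nearest $10: Unit 1A $740; Unit 2A $1,960; Unit 2C $1,740; Unit 5B $2,270. Sum = $6,710.
Difference $6,700 − $6,710 = −$10 applied to Unit 2A: Unit 2A becomes $1,950.

Unit 1A: $740; Unit 2A: $1,950; Unit 2C: $1,740; Unit 5B: $2,270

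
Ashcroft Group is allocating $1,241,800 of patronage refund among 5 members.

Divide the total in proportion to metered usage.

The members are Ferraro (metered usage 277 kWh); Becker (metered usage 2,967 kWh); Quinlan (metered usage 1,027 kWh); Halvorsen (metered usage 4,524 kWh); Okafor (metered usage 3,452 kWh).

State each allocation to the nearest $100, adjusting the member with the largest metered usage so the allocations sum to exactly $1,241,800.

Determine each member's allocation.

Ferraro: $28,100 | Becker: $300,800 | Quinlan: $104,100 | Halvorsen: $458,800 | Okafor: $350,000

Total metered usage = 277 + 2,967 + 1,027 + 4,524 + 3,452 = 12,247.
Pro-rata amounts: Ferraro 28,086.76; Becker 300,842.70; Quinlan 104,133.96; Halvorsen 458,716.68; Okafor 350,019.89.
After rounding ($100): Ferraro $28,100; Becker $300,800; Quinlan $104,100; Halvorsen $458,700; Okafor $350,000. Sum = $1,241,700.
Difference $1,241,800 − $1,241,700 = +$100 applied to largest metered usage (Halvorsen): Halvorsen becomes $458,800.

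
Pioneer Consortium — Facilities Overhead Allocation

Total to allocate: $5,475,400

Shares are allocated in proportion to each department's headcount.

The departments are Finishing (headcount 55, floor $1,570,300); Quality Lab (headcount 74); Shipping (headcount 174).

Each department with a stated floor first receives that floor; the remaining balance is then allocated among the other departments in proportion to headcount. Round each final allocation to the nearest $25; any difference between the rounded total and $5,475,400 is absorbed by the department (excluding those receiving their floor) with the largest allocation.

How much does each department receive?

Guaranteed amounts: Finishing $1,570,300. Balance $3,905,100.
Balance split over remaining headcount 248: Quality Lab 1,165,231.45 → $1,165,225; Shipping 2,739,868.55 → $2,739,875.

Finishing: $1,570,300; Quality Lab: $1,165,225; Shipping: $2,739,875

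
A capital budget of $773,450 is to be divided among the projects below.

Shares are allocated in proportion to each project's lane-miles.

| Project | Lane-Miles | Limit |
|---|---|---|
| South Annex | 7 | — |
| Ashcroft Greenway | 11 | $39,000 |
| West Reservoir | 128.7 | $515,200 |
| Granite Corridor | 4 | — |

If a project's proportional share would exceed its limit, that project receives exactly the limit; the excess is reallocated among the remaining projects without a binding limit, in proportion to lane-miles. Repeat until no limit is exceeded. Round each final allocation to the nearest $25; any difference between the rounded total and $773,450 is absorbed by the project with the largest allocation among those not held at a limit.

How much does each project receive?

South Annex: $139,525; Ashcroft Greenway: $39,000; West Reservoir: $515,200; Granite Corridor: $79,725

Lane-miles total: 150.7.
Pro-rata shares before constraints: South Annex 35,926.68; Ashcroft Greenway 56,456.20; West Reservoir 660,537.59; Granite Corridor 20,529.53.
Cap binds for Ashcroft Greenway ($39,000), West Reservoir ($515,200); balance $219,250 reallocated over remaining lane-miles 11.
Remaining shares: South Annex 139,522.73 → $139,525; Granite Corridor 79,727.27 → $79,725.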